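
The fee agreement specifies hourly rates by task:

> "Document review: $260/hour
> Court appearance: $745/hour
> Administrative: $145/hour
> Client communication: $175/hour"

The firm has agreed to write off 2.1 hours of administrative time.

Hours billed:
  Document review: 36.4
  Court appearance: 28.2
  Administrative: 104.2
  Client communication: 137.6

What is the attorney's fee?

$69,357.50

Document review: 36.4 × $260 = $9,464.00
Court appearance: 28.2 × $745 = $21,009.00
Administrative: 104.2 × $145 = $15,109.00
Client communication: 137.6 × $175 = $24,080.00
Subtotal: $69,662.00
Write-off: 2.1 × $145 = $304.50
Total: $69,662.00 − $304.50 = $69,357.50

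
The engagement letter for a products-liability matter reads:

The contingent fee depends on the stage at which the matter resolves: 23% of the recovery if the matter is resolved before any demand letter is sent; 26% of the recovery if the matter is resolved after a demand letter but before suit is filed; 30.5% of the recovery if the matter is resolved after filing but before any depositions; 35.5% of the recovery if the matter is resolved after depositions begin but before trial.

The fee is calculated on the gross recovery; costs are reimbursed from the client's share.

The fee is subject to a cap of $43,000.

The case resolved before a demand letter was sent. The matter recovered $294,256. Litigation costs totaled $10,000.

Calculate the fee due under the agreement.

Fee base is the gross recovery, $294,256; costs are reimbursed separately.
The matter resolved before a demand letter was sent, so the 23% rate applies.
$294,256 × 23% = $67,678.88
$67,678.88 exceeds the $43,000 cap, so the fee is capped at $43,000.00.

$43,000.00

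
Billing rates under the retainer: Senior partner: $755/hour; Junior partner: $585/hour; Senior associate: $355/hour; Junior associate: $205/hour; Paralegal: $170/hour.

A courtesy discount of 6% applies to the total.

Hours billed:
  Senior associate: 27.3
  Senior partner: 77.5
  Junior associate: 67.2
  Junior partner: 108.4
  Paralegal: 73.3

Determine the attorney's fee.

$148,383.70

Senior partner: 77.5 × $755 = $58,512.50
Junior partner: 108.4 × $585 = $63,414.00
Senior associate: 27.3 × $355 = $9,691.50
Junior associate: 67.2 × $205 = $13,776.00
Paralegal: 73.3 × $170 = $12,461.00
Subtotal: $157,855.00
Less 6% discount: −$9,471.30
Total: $157,855.00 − $9,471.30 = $148,383.70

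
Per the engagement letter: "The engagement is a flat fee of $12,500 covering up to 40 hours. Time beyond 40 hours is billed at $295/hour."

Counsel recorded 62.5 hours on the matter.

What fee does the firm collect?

$19,137.50

Flat fee: $12,500.00
Excess hours: 62.5 − 40 = 22.5
Overrun: 22.5 × $295 = $6,637.50
Total: $12,500.00 + $6,637.50 = $19,137.50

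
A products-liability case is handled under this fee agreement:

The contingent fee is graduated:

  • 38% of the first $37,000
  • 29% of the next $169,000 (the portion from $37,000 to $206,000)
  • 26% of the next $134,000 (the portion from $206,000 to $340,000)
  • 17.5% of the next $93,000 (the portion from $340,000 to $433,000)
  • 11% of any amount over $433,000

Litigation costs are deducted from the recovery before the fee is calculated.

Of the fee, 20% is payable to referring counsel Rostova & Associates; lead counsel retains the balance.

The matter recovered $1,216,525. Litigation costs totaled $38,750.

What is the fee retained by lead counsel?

$156,888.20

Fee base (net of costs): $1,216,525 − $38,750 = $1,177,775
First $37,000 at 38% = $14,060.00
Next $169,000 at 29% = $49,010.00
Next $134,000 at 26% = $34,840.00
Next $93,000 at 17.5% = $16,275.00
Remaining $744,775 at 11% = $81,925.25
Fee: $14,060.00 + $49,010.00 + $34,840.00 + $16,275.00 + $81,925.25 = $196,110.25
Referral share: 20% of $196,110.25 = $39,222.05; lead counsel retains $196,110.25 − $39,222.05 = $156,888.20.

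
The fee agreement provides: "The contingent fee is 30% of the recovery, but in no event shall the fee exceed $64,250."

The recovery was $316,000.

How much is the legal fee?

$64,250.00

30% of $316,000 = $94,800.00
That exceeds the $64,250 cap, so the fee is capped at $64,250.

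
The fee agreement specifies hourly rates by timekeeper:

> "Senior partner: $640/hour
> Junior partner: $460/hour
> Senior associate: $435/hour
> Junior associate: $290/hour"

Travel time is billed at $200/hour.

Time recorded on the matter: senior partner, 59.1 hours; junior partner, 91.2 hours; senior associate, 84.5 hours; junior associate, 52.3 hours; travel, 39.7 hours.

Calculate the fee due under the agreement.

$139,640.50

Senior partner: 59.1 × $640 = $37,824.00
Junior partner: 91.2 × $460 = $41,952.00
Senior associate: 84.5 × $435 = $36,757.50
Junior associate: 52.3 × $290 = $15,167.00
Subtotal: $37,824.00 + $41,952.00 + $36,757.50 + $15,167.00 = $131,700.50
Travel: 39.7 × $200 = $7,940.00
Total: $131,700.50 + $7,940.00 = $139,640.50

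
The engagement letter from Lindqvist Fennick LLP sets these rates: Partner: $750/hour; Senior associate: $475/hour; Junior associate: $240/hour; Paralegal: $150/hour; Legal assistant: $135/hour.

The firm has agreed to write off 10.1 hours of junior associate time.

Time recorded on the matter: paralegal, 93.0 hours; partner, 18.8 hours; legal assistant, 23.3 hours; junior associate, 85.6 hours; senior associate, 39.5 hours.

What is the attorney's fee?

$68,078.00

Partner: 18.8 × $750 = $14,100.00
Senior associate: 39.5 × $475 = $18,762.50
Junior associate: 85.6 × $240 = $20,544.00
Paralegal: 93.0 × $150 = $13,950.00
Legal assistant: 23.3 × $135 = $3,145.50
Subtotal: $70,502.00
Write-off: 10.1 × $240 = $2,424.00
Total: $70,502.00 − $2,424.00 = $68,078.00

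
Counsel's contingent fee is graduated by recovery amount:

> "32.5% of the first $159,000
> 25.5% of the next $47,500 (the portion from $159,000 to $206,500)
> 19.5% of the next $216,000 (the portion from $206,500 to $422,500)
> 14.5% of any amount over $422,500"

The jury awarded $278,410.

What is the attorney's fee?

First $159,000 at 32.5% = $51,675.00
Next $47,500 at 25.5% = $12,112.50
Remaining $71,910 at 19.5% = $14,022.45
Fee: $51,675.00 + $12,112.50 + $14,022.45 = $77,809.95

$77,809.95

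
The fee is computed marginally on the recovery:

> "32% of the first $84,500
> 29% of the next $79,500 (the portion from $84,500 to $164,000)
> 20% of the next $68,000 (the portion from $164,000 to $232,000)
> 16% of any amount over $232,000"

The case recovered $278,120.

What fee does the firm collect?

$71,074.20

First $84,500 at 32% = $27,040.00
Next $79,500 at 29% = $23,055.00
Next $68,000 at 20% = $13,600.00
Remaining $46,120 at 16% = $7,379.20
Fee: $27,040.00 + $23,055.00 + $13,600.00 + $7,379.20 = $71,074.20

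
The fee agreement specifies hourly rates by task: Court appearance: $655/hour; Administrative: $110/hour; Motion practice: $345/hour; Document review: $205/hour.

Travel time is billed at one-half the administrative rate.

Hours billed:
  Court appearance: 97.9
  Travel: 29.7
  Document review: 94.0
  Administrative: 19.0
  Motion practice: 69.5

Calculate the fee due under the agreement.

$111,095.50

Court appearance: 97.9 × $655 = $64,124.50
Administrative: 19.0 × $110 = $2,090.00
Motion practice: 69.5 × $345 = $23,977.50
Document review: 94.0 × $205 = $19,270.00
Subtotal: $64,124.50 + $2,090.00 + $23,977.50 + $19,270.00 = $109,462.00
Travel: 29.7 × ($110 ÷ 2) = 29.7 × $55.00 = $1,633.50
Total: $109,462.00 + $1,633.50 = $111,095.50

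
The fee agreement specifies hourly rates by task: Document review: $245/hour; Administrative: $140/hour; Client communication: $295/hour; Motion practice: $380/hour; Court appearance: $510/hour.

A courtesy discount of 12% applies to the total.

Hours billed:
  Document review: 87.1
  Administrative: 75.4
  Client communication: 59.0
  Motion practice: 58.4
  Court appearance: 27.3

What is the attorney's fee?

Document review: 87.1 × $245 = $21,339.50
Administrative: 75.4 × $140 = $10,556.00
Client communication: 59.0 × $295 = $17,405.00
Motion practice: 58.4 × $380 = $22,192.00
Court appearance: 27.3 × $510 = $13,923.00
Subtotal: $85,415.50
Less 12% discount: −$10,249.86
Total: $85,415.50 − $10,249.86 = $75,165.64

$75,165.64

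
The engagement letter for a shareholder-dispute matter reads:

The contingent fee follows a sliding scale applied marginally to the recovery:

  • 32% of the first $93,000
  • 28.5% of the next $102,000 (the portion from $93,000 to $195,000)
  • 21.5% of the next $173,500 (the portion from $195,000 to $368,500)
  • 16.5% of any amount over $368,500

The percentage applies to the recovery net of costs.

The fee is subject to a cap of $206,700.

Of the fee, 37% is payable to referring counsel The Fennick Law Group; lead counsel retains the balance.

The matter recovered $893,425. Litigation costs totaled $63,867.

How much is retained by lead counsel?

$108,490.45

Fee base (net of costs): $893,425 − $63,867 = $829,558
First $93,000 at 32% = $29,760.00
Next $102,000 at 28.5% = $29,070.00
Next $173,500 at 21.5% = $37,302.50
Remaining $461,058 at 16.5% = $76,074.57
Fee: $29,760.00 + $29,070.00 + $37,302.50 + $76,074.57 = $172,207.07
$172,207.07 is under the $206,700 cap.
Referral share: 37% of $172,207.07 = $63,716.62; lead counsel retains $172,207.07 − $63,716.62 = $108,490.45.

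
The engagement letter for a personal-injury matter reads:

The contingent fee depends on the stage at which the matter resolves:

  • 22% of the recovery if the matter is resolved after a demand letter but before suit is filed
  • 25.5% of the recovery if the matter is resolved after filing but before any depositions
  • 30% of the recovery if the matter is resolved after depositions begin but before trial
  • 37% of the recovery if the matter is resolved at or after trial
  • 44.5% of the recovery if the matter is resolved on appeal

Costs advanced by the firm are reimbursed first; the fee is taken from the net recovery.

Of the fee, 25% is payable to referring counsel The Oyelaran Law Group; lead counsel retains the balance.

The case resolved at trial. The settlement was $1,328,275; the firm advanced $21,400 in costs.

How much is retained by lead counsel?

$362,657.81

Fee base (net of costs): $1,328,275 − $21,400 = $1,306,875
The matter resolved at trial, so the 37% rate applies.
$1,306,875 × 37% = $483,543.75
Referral share: 25% of $483,543.75 = $120,885.94; lead counsel retains $483,543.75 − $120,885.94 = $362,657.81.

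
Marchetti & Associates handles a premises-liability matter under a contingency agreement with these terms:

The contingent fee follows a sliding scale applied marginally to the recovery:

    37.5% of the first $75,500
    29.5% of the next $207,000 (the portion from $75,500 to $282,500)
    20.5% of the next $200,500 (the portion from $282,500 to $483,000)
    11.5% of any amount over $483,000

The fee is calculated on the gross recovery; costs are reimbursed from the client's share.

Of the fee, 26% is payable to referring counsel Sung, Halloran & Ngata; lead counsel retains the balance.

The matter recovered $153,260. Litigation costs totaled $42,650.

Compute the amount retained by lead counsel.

$37,926.26

Fee base is the gross recovery, $153,260; costs are reimbursed separately.
First $75,500 at 37.5% = $28,312.50
Remaining $77,760 at 29.5% = $22,939.20
Fee: $28,312.50 + $22,939.20 = $51,251.70
Referral share: 26% of $51,251.70 = $13,325.44; lead counsel retains $51,251.70 − $13,325.44 = $37,926.26.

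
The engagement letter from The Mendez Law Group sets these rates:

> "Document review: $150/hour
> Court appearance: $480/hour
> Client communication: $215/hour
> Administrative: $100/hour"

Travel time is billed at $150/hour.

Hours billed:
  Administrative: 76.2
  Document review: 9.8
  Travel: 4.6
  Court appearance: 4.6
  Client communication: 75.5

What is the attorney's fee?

$28,220.50

Document review: 9.8 × $150 = $1,470.00
Court appearance: 4.6 × $480 = $2,208.00
Client communication: 75.5 × $215 = $16,232.50
Administrative: 76.2 × $100 = $7,620.00
Subtotal: $1,470.00 + $2,208.00 + $16,232.50 + $7,620.00 = $27,530.50
Travel: 4.6 × $150 = $690.00
Total: $27,530.50 + $690.00 = $28,220.50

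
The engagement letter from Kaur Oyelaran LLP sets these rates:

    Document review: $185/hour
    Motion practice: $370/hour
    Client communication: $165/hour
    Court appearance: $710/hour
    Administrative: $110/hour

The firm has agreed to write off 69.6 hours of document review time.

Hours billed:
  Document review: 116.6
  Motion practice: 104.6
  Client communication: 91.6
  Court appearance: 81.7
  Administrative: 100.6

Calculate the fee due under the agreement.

$131,584.00

Document review: 116.6 × $185 = $21,571.00
Motion practice: 104.6 × $370 = $38,702.00
Client communication: 91.6 × $165 = $15,114.00
Court appearance: 81.7 × $710 = $58,007.00
Administrative: 100.6 × $110 = $11,066.00
Subtotal: $144,460.00
Write-off: 69.6 × $185 = $12,876.00
Total: $144,460.00 − $12,876.00 = $131,584.00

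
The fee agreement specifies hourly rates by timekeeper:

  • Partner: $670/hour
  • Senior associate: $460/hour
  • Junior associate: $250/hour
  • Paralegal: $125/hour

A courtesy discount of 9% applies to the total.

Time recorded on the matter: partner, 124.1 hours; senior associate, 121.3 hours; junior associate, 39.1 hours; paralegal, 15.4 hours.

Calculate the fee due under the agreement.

$137,086.95

Partner: 124.1 × $670 = $83,147.00
Senior associate: 121.3 × $460 = $55,798.00
Junior associate: 39.1 × $250 = $9,775.00
Paralegal: 15.4 × $125 = $1,925.00
Subtotal: $150,645.00
Less 9% discount: −$13,558.05
Total: $150,645.00 − $13,558.05 = $137,086.95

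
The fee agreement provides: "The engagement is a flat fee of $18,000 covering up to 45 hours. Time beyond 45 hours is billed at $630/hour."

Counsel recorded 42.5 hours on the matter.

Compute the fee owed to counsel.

$18,000.00

42.5 hours is within the 45-hour scope; only the flat fee applies.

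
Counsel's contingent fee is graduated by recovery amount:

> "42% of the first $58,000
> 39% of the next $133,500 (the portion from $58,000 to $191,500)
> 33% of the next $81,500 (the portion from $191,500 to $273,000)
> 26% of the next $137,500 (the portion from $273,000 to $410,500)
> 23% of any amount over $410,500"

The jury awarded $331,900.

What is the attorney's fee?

$118,634.00

First $58,000 at 42% = $24,360.00
Next $133,500 at 39% = $52,065.00
Next $81,500 at 33% = $26,895.00
Remaining $58,900 at 26% = $15,314.00
Fee: $24,360.00 + $52,065.00 + $26,895.00 + $15,314.00 = $118,634.00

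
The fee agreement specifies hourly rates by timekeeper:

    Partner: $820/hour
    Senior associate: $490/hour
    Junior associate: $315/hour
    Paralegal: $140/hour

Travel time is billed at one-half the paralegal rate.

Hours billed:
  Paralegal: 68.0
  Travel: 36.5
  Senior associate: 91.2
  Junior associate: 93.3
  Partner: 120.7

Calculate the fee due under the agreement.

$185,126.50

Partner: 120.7 × $820 = $98,974.00
Senior associate: 91.2 × $490 = $44,688.00
Junior associate: 93.3 × $315 = $29,389.50
Paralegal: 68.0 × $140 = $9,520.00
Subtotal: $98,974.00 + $44,688.00 + $29,389.50 + $9,520.00 = $182,571.50
Travel: 36.5 × ($140 ÷ 2) = 36.5 × $70.00 = $2,555.00
Total: $182,571.50 + $2,555.00 = $185,126.50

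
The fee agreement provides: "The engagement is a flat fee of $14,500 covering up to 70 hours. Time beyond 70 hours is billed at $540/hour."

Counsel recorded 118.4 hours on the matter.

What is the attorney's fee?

$40,636.00

Flat fee: $14,500.00
Excess hours: 118.4 − 70 = 48.4
Overrun: 48.4 × $540 = $26,136.00
Total: $14,500.00 + $26,136.00 = $40,636.00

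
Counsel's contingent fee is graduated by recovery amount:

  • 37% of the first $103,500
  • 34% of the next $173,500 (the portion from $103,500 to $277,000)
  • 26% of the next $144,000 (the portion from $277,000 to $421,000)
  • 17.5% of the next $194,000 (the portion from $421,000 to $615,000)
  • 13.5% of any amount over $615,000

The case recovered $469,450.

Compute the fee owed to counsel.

$143,203.75

First $103,500 at 37% = $38,295.00
Next $173,500 at 34% = $58,990.00
Next $144,000 at 26% = $37,440.00
Remaining $48,450 at 17.5% = $8,478.75
Fee: $38,295.00 + $58,990.00 + $37,440.00 + $8,478.75 = $143,203.75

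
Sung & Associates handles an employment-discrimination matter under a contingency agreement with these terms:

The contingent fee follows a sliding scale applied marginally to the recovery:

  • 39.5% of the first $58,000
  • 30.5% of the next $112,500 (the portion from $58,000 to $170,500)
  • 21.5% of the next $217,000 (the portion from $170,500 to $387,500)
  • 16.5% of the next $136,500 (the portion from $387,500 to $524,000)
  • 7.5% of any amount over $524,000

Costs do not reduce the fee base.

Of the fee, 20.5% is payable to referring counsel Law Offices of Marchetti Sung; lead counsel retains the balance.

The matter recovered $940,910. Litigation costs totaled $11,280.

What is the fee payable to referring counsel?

$32,321.99

Fee base is the gross recovery, $940,910; costs are reimbursed separately.
First $58,000 at 39.5% = $22,910.00
Next $112,500 at 30.5% = $34,312.50
Next $217,000 at 21.5% = $46,655.00
Next $136,500 at 16.5% = $22,522.50
Remaining $416,910 at 7.5% = $31,268.25
Fee: $22,910.00 + $34,312.50 + $46,655.00 + $22,522.50 + $31,268.25 = $157,668.25
Referral share: 20.5% of $157,668.25 = $32,321.99; lead counsel retains $157,668.25 − $32,321.99 = $125,346.26.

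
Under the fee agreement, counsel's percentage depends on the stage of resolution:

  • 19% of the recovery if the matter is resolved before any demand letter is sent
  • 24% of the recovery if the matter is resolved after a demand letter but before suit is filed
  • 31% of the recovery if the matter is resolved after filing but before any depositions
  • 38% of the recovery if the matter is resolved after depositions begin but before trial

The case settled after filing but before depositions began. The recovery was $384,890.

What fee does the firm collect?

The matter settled after filing but before depositions began, so the 31% rate applies.
$384,890 × 31% = $119,315.90

$119,315.90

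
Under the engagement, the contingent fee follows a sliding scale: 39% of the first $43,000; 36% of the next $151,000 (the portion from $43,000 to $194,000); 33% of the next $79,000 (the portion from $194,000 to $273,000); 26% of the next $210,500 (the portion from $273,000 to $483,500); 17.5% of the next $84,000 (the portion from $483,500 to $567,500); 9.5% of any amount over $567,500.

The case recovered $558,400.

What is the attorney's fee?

$165,037.50

First $43,000 at 39% = $16,770.00
Next $151,000 at 36% = $54,360.00
Next $79,000 at 33% = $26,070.00
Next $210,500 at 26% = $54,730.00
Remaining $74,900 at 17.5% = $13,107.50
Fee: $16,770.00 + $54,360.00 + $26,070.00 + $54,730.00 + $13,107.50 = $165,037.50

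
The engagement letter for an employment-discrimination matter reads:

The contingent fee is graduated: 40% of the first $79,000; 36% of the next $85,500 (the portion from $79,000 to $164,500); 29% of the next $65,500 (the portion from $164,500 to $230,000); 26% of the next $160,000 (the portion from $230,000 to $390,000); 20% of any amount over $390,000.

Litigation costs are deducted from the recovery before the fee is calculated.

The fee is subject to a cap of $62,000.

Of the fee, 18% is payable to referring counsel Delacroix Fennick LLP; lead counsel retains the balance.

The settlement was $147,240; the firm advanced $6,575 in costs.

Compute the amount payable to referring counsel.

Fee base (net of costs): $147,240 − $6,575 = $140,665
First $79,000 at 40% = $31,600.00
Remaining $61,665 at 36% = $22,199.40
Fee: $31,600.00 + $22,199.40 = $53,799.40
$53,799.40 is under the $62,000 cap.
Referral share: 18% of $53,799.40 = $9,683.89; lead counsel retains $53,799.40 − $9,683.89 = $44,115.51.

$9,683.89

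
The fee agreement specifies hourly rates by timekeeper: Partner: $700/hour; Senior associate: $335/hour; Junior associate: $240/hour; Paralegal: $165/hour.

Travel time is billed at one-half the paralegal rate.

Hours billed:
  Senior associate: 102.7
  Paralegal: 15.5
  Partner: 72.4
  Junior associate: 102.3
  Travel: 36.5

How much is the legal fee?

Partner: 72.4 × $700 = $50,680.00
Senior associate: 102.7 × $335 = $34,404.50
Junior associate: 102.3 × $240 = $24,552.00
Paralegal: 15.5 × $165 = $2,557.50
Subtotal: $50,680.00 + $34,404.50 + $24,552.00 + $2,557.50 = $112,194.00
Travel: 36.5 × ($165 ÷ 2) = 36.5 × $82.50 = $3,011.25
Total: $112,194.00 + $3,011.25 = $115,205.25

$115,205.25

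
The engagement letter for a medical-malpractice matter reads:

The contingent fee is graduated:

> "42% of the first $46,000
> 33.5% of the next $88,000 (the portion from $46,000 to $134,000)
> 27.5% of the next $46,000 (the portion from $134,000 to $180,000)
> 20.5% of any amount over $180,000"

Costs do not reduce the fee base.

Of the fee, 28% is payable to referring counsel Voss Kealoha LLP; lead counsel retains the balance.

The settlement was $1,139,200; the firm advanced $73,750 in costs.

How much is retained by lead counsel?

Fee base is the gross recovery, $1,139,200; costs are reimbursed separately.
First $46,000 at 42% = $19,320.00
Next $88,000 at 33.5% = $29,480.00
Next $46,000 at 27.5% = $12,650.00
Remaining $959,200 at 20.5% = $196,636.00
Fee: $19,320.00 + $29,480.00 + $12,650.00 + $196,636.00 = $258,086.00
Referral share: 28% of $258,086.00 = $72,264.08; lead counsel retains $258,086.00 − $72,264.08 = $185,821.92.

$185,821.92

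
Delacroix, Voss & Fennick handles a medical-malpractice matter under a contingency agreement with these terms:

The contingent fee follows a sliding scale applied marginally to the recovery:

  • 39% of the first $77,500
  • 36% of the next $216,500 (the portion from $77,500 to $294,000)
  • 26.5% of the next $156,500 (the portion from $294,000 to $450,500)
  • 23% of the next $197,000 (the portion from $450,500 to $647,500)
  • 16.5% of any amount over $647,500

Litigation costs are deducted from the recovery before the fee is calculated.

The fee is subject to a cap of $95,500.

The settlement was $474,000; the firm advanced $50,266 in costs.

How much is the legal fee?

Fee base (net of costs): $474,000 − $50,266 = $423,734
First $77,500 at 39% = $30,225.00
Next $216,500 at 36% = $77,940.00
Remaining $129,734 at 26.5% = $34,379.51
Fee: $30,225.00 + $77,940.00 + $34,379.51 = $142,544.51
$142,544.51 exceeds the $95,500 cap, so the fee is capped at $95,500.00.

$95,500.00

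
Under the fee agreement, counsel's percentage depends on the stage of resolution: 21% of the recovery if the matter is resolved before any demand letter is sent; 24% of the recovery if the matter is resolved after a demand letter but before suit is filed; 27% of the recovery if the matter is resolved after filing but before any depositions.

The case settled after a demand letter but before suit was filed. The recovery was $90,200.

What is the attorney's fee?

The matter settled after a demand letter but before suit was filed, so the 24% rate applies.
$90,200 × 24% = $21,648.00

$21,648.00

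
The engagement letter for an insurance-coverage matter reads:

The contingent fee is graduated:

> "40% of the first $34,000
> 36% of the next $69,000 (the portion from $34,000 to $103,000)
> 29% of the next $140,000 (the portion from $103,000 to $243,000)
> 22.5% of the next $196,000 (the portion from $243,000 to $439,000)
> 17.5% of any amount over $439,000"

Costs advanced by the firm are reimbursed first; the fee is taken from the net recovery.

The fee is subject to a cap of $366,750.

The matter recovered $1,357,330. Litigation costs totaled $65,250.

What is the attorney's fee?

Fee base (net of costs): $1,357,330 − $65,250 = $1,292,080
First $34,000 at 40% = $13,600.00
Next $69,000 at 36% = $24,840.00
Next $140,000 at 29% = $40,600.00
Next $196,000 at 22.5% = $44,100.00
Remaining $853,080 at 17.5% = $149,289.00
Fee: $13,600.00 + $24,840.00 + $40,600.00 + $44,100.00 + $149,289.00 = $272,429.00
$272,429.00 is under the $366,750 cap.

$272,429.00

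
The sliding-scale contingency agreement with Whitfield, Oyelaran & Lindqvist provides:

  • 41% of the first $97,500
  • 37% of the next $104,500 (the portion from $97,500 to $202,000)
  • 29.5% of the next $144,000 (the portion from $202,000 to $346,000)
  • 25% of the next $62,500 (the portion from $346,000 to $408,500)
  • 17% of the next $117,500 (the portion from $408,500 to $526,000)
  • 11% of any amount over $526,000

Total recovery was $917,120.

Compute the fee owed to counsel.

$199,743.20

First $97,500 at 41% = $39,975.00
Next $104,500 at 37% = $38,665.00
Next $144,000 at 29.5% = $42,480.00
Next $62,500 at 25% = $15,625.00
Next $117,500 at 17% = $19,975.00
Remaining $391,120 at 11% = $43,023.20
Fee: $39,975.00 + $38,665.00 + $42,480.00 + $15,625.00 + $19,975.00 + $43,023.20 = $199,743.20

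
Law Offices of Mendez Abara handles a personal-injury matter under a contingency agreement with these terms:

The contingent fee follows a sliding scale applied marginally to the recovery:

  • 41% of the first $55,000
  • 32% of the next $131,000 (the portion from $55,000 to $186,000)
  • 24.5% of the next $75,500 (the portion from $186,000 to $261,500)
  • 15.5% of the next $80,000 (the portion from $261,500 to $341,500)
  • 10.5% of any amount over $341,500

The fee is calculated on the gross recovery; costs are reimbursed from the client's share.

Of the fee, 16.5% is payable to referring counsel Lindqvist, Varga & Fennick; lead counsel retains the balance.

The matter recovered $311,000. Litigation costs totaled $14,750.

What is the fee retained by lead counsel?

$75,684.40

Fee base is the gross recovery, $311,000; costs are reimbursed separately.
First $55,000 at 41% = $22,550.00
Next $131,000 at 32% = $41,920.00
Next $75,500 at 24.5% = $18,497.50
Remaining $49,500 at 15.5% = $7,672.50
Fee: $22,550.00 + $41,920.00 + $18,497.50 + $7,672.50 = $90,640.00
Referral share: 16.5% of $90,640.00 = $14,955.60; lead counsel retains $90,640.00 − $14,955.60 = $75,684.40.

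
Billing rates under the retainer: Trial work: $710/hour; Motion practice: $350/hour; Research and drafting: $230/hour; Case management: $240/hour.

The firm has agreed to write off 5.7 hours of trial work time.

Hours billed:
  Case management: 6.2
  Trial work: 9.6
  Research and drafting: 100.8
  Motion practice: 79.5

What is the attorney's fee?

Trial work: 9.6 × $710 = $6,816.00
Motion practice: 79.5 × $350 = $27,825.00
Research and drafting: 100.8 × $230 = $23,184.00
Case management: 6.2 × $240 = $1,488.00
Subtotal: $59,313.00
Write-off: 5.7 × $710 = $4,047.00
Total: $59,313.00 − $4,047.00 = $55,266.00

$55,266.00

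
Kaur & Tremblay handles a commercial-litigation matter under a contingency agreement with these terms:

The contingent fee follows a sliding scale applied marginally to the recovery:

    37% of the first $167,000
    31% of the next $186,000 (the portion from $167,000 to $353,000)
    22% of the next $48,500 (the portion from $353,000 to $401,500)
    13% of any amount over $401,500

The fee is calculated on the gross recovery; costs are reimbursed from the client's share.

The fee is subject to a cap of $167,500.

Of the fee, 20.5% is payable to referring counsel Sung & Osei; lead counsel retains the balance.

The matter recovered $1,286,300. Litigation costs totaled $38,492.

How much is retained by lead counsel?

$133,162.50

Fee base is the gross recovery, $1,286,300; costs are reimbursed separately.
First $167,000 at 37% = $61,790.00
Next $186,000 at 31% = $57,660.00
Next $48,500 at 22% = $10,670.00
Remaining $884,800 at 13% = $115,024.00
Fee: $61,790.00 + $57,660.00 + $10,670.00 + $115,024.00 = $245,144.00
$245,144.00 exceeds the $167,500 cap, so the fee is capped at $167,500.00.
Referral share: 20.5% of $167,500.00 = $34,337.50; lead counsel retains $167,500.00 − $34,337.50 = $133,162.50.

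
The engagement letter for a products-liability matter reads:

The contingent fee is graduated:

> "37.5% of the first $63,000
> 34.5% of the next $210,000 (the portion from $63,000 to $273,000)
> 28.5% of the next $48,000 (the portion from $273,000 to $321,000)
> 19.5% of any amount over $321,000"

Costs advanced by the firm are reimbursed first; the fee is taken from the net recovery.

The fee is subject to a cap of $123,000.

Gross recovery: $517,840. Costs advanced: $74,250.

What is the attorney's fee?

Fee base (net of costs): $517,840 − $74,250 = $443,590
First $63,000 at 37.5% = $23,625.00
Next $210,000 at 34.5% = $72,450.00
Next $48,000 at 28.5% = $13,680.00
Remaining $122,590 at 19.5% = $23,905.05
Fee: $23,625.00 + $72,450.00 + $13,680.00 + $23,905.05 = $133,660.05
$133,660.05 exceeds the $123,000 cap, so the fee is capped at $123,000.00.

$123,000.00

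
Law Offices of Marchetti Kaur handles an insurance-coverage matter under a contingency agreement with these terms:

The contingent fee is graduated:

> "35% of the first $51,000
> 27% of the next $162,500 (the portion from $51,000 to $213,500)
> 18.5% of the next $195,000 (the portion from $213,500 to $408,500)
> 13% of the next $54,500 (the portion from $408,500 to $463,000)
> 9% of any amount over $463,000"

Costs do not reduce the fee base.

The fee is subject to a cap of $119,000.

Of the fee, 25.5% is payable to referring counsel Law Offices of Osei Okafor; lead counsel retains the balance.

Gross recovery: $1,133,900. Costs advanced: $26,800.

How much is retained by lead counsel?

Fee base is the gross recovery, $1,133,900; costs are reimbursed separately.
First $51,000 at 35% = $17,850.00
Next $162,500 at 27% = $43,875.00
Next $195,000 at 18.5% = $36,075.00
Next $54,500 at 13% = $7,085.00
Remaining $670,900 at 9% = $60,381.00
Fee: $17,850.00 + $43,875.00 + $36,075.00 + $7,085.00 + $60,381.00 = $165,266.00
$165,266.00 exceeds the $119,000 cap, so the fee is capped at $119,000.00.
Referral share: 25.5% of $119,000.00 = $30,345.00; lead counsel retains $119,000.00 − $30,345.00 = $88,655.00.

$88,655.00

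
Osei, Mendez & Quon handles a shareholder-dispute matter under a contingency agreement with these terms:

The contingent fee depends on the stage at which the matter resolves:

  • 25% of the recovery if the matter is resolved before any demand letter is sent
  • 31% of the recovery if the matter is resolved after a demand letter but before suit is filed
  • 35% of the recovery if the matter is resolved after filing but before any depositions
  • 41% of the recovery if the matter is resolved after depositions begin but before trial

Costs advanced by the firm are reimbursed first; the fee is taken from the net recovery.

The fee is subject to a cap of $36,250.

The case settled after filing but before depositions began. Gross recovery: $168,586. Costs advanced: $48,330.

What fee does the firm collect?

$36,250.00

Fee base (net of costs): $168,586 − $48,330 = $120,256
The matter settled after filing but before depositions began, so the 35% rate applies.
$120,256 × 35% = $42,089.60
$42,089.60 exceeds the $36,250 cap, so the fee is capped at $36,250.00.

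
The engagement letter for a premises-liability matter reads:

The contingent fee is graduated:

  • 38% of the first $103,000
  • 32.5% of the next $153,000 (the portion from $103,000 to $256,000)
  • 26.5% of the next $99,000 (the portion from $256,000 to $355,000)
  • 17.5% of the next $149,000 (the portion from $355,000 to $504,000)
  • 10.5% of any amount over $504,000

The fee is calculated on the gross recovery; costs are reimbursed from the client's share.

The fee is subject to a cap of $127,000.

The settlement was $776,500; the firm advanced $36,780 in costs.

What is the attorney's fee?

$127,000.00

Fee base is the gross recovery, $776,500; costs are reimbursed separately.
First $103,000 at 38% = $39,140.00
Next $153,000 at 32.5% = $49,725.00
Next $99,000 at 26.5% = $26,235.00
Next $149,000 at 17.5% = $26,075.00
Remaining $272,500 at 10.5% = $28,612.50
Fee: $39,140.00 + $49,725.00 + $26,235.00 + $26,075.00 + $28,612.50 = $169,787.50
$169,787.50 exceeds the $127,000 cap, so the fee is capped at $127,000.00.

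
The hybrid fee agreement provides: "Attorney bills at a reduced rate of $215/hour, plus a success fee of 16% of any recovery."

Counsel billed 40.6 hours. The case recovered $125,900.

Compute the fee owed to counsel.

Hourly: 40.6 × $215 = $8,729.00
Success fee: 16% of $125,900 = $20,144.00
Total: $8,729.00 + $20,144.00 = $28,873.00

$28,873.00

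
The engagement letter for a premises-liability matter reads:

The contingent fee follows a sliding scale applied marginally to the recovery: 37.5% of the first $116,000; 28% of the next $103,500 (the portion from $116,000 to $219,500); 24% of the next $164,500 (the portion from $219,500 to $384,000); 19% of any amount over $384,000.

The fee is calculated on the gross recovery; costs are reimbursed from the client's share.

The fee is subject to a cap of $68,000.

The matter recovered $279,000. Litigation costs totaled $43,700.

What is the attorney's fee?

$68,000.00

Fee base is the gross recovery, $279,000; costs are reimbursed separately.
First $116,000 at 37.5% = $43,500.00
Next $103,500 at 28% = $28,980.00
Remaining $59,500 at 24% = $14,280.00
Fee: $43,500.00 + $28,980.00 + $14,280.00 = $86,760.00
$86,760.00 exceeds the $68,000 cap, so the fee is capped at $68,000.00.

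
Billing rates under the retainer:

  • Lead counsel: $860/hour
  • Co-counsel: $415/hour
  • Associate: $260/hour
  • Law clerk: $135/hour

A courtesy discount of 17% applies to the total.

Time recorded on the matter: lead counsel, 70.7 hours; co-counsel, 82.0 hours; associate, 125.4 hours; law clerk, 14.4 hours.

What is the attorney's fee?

Lead counsel: 70.7 × $860 = $60,802.00
Co-counsel: 82.0 × $415 = $34,030.00
Associate: 125.4 × $260 = $32,604.00
Law clerk: 14.4 × $135 = $1,944.00
Subtotal: $129,380.00
Less 17% discount: −$21,994.60
Total: $129,380.00 − $21,994.60 = $107,385.40

$107,385.40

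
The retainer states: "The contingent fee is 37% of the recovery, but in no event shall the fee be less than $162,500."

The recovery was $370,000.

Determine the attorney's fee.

37% of $370,000 = $136,900.00
That is below the $162,500 minimum, so the minimum applies.

$162,500.00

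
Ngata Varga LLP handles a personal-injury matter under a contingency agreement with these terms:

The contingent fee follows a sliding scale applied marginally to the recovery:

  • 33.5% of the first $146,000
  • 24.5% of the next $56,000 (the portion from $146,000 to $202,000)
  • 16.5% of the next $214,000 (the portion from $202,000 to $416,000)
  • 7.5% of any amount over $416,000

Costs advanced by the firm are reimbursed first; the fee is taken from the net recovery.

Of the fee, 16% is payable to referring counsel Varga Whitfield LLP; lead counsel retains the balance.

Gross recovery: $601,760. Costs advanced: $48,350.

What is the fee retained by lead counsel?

Fee base (net of costs): $601,760 − $48,350 = $553,410
First $146,000 at 33.5% = $48,910.00
Next $56,000 at 24.5% = $13,720.00
Next $214,000 at 16.5% = $35,310.00
Remaining $137,410 at 7.5% = $10,305.75
Fee: $48,910.00 + $13,720.00 + $35,310.00 + $10,305.75 = $108,245.75
Referral share: 16% of $108,245.75 = $17,319.32; lead counsel retains $108,245.75 − $17,319.32 = $90,926.43.

$90,926.43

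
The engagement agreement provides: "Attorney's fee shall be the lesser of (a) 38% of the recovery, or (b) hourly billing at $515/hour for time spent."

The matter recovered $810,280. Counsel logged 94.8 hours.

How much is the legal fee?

(a) 38% of $810,280 = $307,906.40
(b) 94.8 × $515 = $48,822.00
The lesser is (b): $48,822.00.

$48,822.00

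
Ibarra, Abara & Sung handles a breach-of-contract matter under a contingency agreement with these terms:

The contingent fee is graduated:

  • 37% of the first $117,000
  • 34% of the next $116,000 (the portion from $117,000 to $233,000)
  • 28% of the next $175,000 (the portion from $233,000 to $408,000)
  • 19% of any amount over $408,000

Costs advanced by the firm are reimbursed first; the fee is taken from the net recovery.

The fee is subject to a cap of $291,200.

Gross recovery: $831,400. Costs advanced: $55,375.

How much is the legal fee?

Fee base (net of costs): $831,400 − $55,375 = $776,025
First $117,000 at 37% = $43,290.00
Next $116,000 at 34% = $39,440.00
Next $175,000 at 28% = $49,000.00
Remaining $368,025 at 19% = $69,924.75
Fee: $43,290.00 + $39,440.00 + $49,000.00 + $69,924.75 = $201,654.75
$201,654.75 is under the $291,200 cap.

$201,654.75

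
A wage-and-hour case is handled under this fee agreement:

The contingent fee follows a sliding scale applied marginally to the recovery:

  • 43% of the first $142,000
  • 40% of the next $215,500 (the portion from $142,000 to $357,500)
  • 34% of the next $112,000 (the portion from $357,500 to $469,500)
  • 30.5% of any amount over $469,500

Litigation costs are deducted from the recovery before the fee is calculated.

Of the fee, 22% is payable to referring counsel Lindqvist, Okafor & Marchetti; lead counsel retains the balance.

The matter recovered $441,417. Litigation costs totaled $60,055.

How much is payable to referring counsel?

$34,182.08

Fee base (net of costs): $441,417 − $60,055 = $381,362
First $142,000 at 43% = $61,060.00
Next $215,500 at 40% = $86,200.00
Remaining $23,862 at 34% = $8,113.08
Fee: $61,060.00 + $86,200.00 + $8,113.08 = $155,373.08
Referral share: 22% of $155,373.08 = $34,182.08; lead counsel retains $155,373.08 − $34,182.08 = $121,191.00.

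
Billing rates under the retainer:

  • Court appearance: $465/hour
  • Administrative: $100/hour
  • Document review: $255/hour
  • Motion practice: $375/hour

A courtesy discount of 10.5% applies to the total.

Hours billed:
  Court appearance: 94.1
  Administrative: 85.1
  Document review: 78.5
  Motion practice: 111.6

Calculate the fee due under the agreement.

$102,149.93

Court appearance: 94.1 × $465 = $43,756.50
Administrative: 85.1 × $100 = $8,510.00
Document review: 78.5 × $255 = $20,017.50
Motion practice: 111.6 × $375 = $41,850.00
Subtotal: $114,134.00
Less 10.5% discount: −$11,984.07
Total: $114,134.00 − $11,984.07 = $102,149.93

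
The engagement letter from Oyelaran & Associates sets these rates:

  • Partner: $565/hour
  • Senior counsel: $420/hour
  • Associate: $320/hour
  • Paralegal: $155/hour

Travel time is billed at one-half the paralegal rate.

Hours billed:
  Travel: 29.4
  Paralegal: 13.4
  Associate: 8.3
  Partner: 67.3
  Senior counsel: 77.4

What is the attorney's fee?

$77,544.00

Partner: 67.3 × $565 = $38,024.50
Senior counsel: 77.4 × $420 = $32,508.00
Associate: 8.3 × $320 = $2,656.00
Paralegal: 13.4 × $155 = $2,077.00
Subtotal: $38,024.50 + $32,508.00 + $2,656.00 + $2,077.00 = $75,265.50
Travel: 29.4 × ($155 ÷ 2) = 29.4 × $77.50 = $2,278.50
Total: $75,265.50 + $2,278.50 = $77,544.00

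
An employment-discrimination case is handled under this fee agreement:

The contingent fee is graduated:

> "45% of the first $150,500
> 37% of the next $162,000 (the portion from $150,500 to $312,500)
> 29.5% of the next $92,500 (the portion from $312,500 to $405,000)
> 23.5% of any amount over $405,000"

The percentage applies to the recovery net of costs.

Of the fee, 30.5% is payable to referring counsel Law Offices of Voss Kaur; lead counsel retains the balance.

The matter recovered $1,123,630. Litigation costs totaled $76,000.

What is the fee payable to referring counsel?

$93,321.02

Fee base (net of costs): $1,123,630 − $76,000 = $1,047,630
First $150,500 at 45% = $67,725.00
Next $162,000 at 37% = $59,940.00
Next $92,500 at 29.5% = $27,287.50
Remaining $642,630 at 23.5% = $151,018.05
Fee: $67,725.00 + $59,940.00 + $27,287.50 + $151,018.05 = $305,970.55
Referral share: 30.5% of $305,970.55 = $93,321.02; lead counsel retains $305,970.55 − $93,321.02 = $212,649.53.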